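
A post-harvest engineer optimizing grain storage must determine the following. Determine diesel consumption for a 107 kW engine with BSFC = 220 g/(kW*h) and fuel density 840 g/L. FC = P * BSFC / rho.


FC = P * BSFC / rho_fuel
   = 107 * 220 / 840
   = 23540 / 840
   = 28.02 L/h


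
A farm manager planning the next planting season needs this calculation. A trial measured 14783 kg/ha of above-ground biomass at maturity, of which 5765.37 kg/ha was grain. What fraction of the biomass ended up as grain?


HI = grain_yield / biomass
   = 5765.37 / 14783
   = 0.39


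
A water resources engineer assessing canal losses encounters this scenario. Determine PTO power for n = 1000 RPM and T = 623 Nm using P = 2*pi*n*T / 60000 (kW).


P = 2*pi*n*T / 60000
  = 2*pi * 1000 * 623 / 60000
  = 3914424.45 / 60000
  = 65.24 kW


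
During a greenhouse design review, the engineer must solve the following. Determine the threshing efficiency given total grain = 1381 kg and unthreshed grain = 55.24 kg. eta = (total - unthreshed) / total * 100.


eta = (total - unthreshed) / total * 100
    = (1381 - 55.24) / 1381 * 100
    = 1325.76 / 1381 * 100
    = 96%


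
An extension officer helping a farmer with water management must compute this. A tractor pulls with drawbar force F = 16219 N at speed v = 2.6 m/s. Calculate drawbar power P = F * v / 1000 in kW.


P = F * v / 1000
  = 16219 * 2.6 / 1000
  = 42169.40 / 1000
  = 42.17 kW


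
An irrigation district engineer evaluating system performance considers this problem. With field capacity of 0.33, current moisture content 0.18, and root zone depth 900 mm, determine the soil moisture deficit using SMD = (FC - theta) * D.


SMD = (FC - theta) * D
    = (0.33 - 0.18) * 900
    = 0.150 * 900
    = 135 mm


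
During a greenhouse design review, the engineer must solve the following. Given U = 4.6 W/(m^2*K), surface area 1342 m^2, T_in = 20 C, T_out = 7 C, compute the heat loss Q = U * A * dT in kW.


dT = 20 - (7) = 13 K
Q = U * A * dT
  = 4.6 * 1342 * 13
  = 80251.60 W = 80.25 kW


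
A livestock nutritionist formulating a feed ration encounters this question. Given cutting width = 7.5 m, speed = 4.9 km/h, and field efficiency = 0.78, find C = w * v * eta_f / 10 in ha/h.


C = w * v * eta_f / 10
  = 7.5 * 4.9 * 0.78 / 10
  = 28.67 / 10
  = 2.87 ha/h


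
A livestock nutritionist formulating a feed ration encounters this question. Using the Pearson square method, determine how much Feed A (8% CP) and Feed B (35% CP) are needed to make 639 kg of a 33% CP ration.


parts_A = CP_b - target = 35 - 33 = 2
parts_B = target - CP_a = 33 - 8 = 25
total_parts = 2 + 25 = 27
Feed A = 639 * 2 / 27 = 47.33 kg
Feed B = 639 * 25 / 27 = 591.67 kg

47.33 kg


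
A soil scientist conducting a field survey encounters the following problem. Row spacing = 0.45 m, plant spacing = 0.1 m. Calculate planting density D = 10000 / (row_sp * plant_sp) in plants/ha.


D = 10000 / (row_sp * plant_sp)
  = 10000 / (0.45 * 0.1)
  = 10000 / 0.0450
  = 222222.22 plants/ha


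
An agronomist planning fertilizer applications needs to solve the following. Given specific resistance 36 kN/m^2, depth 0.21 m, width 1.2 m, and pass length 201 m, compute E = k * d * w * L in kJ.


E = k * d * w * L
  = 36 * 0.21 * 1.2 * 201
  = 1823.47 kJ


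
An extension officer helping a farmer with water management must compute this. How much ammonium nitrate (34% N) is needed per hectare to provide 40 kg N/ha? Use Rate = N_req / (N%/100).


Rate = N_required / (N_content / 100)
     = 40 / (34 / 100)
     = 40 / 0.34
     = 117.65 kg/ha


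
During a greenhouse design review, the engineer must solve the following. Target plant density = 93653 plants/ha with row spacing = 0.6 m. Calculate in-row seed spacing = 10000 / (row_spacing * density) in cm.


spacing = 10000 / (row_sp * density)
        = 10000 / (0.6 * 93653)
        = 10000 / 56191.80
        = 0.17796 m = 17.80 cm


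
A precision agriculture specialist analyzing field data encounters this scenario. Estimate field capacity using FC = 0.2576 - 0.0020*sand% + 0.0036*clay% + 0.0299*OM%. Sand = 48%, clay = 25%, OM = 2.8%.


FC = 0.2576 - 0.0020*48 + 0.0036*25 + 0.0299*2.8
   = 0.2576 - 0.0960 + 0.0900 + 0.0837
   = 0.3353


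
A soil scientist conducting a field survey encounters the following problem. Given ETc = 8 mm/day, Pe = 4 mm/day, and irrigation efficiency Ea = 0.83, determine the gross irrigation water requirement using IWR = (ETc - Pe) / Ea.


IWR = (ETc - Pe) / Ea
    = (8 - 4) / 0.83
    = 4 / 0.83
    = 4.82 mm/day


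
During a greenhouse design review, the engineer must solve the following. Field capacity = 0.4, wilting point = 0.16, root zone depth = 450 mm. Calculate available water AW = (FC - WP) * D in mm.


AW = (FC - WP) * D
   = (0.4 - 0.16) * 450
   = 0.24 * 450
   = 108 mm


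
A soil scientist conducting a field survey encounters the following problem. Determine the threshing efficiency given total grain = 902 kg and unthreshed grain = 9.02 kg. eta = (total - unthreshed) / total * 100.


eta = (total - unthreshed) / total * 100
    = (902 - 9.02) / 902 * 100
    = 892.98 / 902 * 100
    = 99%


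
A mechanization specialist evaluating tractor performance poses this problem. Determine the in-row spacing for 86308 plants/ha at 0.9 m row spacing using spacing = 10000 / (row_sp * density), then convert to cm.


spacing = 10000 / (row_sp * density)
        = 10000 / (0.9 * 86308)
        = 10000 / 77677.20
        = 0.12874 m = 12.87 cm


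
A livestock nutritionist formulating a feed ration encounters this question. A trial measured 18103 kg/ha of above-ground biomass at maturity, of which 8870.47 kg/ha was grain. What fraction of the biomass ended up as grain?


HI = grain_yield / biomass
   = 8870.47 / 18103
   = 0.49


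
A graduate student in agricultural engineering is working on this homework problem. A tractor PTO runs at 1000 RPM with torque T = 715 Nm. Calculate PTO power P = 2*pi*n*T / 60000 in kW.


P = 2*pi*n*T / 60000
  = 2*pi * 1000 * 715 / 60000
  = 4492477.49 / 60000
  = 74.87 kW


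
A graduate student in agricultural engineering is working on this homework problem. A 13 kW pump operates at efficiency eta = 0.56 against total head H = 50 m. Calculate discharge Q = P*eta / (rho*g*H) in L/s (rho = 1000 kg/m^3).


Q = (P * 1000 * eta) / (rho * g * H)
  = (13 * 1000 * 0.56) / (1000 * 9.81 * 50)
  = 7280 / 490500
  = 0.01484 m^3/s = 14.84 L/s


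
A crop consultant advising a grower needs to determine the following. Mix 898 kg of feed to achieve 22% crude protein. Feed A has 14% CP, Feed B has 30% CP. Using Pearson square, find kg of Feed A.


parts_A = CP_b - target = 30 - 22 = 8
parts_B = target - CP_a = 22 - 14 = 8
total_parts = 8 + 8 = 16
Feed A = 898 * 8 / 16 = 449 kg
Feed B = 898 * 8 / 16 = 449 kg


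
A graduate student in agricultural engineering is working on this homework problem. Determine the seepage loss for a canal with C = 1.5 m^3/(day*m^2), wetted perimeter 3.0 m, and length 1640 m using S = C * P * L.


S = C * P * L
  = 1.5 * 3.0 * 1640
  = 7380 m^3/day


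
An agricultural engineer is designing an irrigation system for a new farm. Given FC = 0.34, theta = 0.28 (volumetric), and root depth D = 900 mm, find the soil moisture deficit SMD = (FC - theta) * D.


SMD = (FC - theta) * D
    = (0.34 - 0.28) * 900
    = 0.060 * 900
    = 54 mm


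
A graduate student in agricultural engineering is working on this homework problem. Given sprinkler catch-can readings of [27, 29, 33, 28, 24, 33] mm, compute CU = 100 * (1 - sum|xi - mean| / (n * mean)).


xbar = 174 / 6 = 29
sum|xi - xbar| = 16
CU = 100 * (1 - 16 / (6 * 29))
   = 100 * (1 - 0.0920)
   = 90.80%


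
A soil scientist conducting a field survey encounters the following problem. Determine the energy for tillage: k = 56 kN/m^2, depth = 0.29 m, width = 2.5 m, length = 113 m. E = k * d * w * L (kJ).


E = k * d * w * L
  = 56 * 0.29 * 2.5 * 113
  = 4587.80 kJ


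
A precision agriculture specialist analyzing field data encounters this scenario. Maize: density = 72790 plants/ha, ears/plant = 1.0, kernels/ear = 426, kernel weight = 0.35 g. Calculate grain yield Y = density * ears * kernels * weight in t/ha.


Y = density * ears * kernels * kw
  = 72790 * 1.0 * 426 * 0.35 g/ha
  = 10852989 g/ha
  = 10852.99 kg/ha = 10.85 t/ha


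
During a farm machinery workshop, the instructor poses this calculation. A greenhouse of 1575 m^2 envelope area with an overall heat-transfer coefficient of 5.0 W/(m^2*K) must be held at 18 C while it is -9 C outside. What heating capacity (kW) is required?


dT = 18 - (-9) = 27 K
Q = U * A * dT
  = 5.0 * 1575 * 27
  = 212625 W = 212.63 kW


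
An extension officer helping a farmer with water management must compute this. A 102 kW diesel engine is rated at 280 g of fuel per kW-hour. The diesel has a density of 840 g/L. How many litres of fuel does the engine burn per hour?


FC = P * BSFC / rho_fuel
   = 102 * 280 / 840
   = 28560 / 840
   = 34 L/h


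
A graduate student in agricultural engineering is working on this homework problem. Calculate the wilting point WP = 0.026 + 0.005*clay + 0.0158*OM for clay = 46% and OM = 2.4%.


WP = 0.026 + 0.005*46 + 0.0158*2.4
   = 0.026 + 0.2300 + 0.0379
   = 0.2939


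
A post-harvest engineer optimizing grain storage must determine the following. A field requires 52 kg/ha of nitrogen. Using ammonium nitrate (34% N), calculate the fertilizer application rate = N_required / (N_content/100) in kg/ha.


Rate = N_required / (N_content / 100)
     = 52 / (34 / 100)
     = 52 / 0.34
     = 152.94 kg/ha


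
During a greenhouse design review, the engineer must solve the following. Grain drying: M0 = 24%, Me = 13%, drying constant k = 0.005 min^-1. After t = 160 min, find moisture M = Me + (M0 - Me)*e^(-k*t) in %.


M = Me + (M0 - Me) * e^(-k*t)
  = 13 + (24 - 13) * e^(-0.005*160)
  = 13 + 11 * e^(-0.800)
  = 13 + 11 * 0.44933
  = 13 + 4.9426
  = 17.94%


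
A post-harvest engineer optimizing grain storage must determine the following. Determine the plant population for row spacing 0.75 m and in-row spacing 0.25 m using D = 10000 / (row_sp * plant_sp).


D = 10000 / (row_sp * plant_sp)
  = 10000 / (0.75 * 0.25)
  = 10000 / 0.1875
  = 53333.33 plants/ha


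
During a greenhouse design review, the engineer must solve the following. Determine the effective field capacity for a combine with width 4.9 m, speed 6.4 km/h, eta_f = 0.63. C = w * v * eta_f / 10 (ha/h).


C = w * v * eta_f / 10
  = 4.9 * 6.4 * 0.63 / 10
  = 19.76 / 10
  = 1.98 ha/h


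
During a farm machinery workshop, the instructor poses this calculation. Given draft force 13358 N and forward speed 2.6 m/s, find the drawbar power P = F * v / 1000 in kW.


P = F * v / 1000
  = 13358 * 2.6 / 1000
  = 34730.80 / 1000
  = 34.73 kW


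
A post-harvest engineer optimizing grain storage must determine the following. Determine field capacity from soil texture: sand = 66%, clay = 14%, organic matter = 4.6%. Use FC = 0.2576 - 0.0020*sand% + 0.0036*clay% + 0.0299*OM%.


FC = 0.2576 - 0.0020*66 + 0.0036*14 + 0.0299*4.6
   = 0.2576 - 0.1320 + 0.0504 + 0.1375
   = 0.3135


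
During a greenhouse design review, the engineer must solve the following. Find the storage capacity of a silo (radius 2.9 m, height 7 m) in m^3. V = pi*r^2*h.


V = pi * r^2 * h
  = pi * 2.9^2 * 7
  = pi * 8.41 * 7
  = 184.95 m^3


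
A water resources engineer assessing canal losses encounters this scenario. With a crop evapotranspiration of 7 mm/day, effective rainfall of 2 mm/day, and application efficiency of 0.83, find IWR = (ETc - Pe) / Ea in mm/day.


IWR = (ETc - Pe) / Ea
    = (7 - 2) / 0.83
    = 5 / 0.83
    = 6.02 mm/day


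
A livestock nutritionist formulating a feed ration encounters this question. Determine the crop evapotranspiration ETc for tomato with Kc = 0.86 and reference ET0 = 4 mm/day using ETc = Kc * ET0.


ETc = Kc * ET0
    = 0.86 * 4
    = 3.44 mm/day


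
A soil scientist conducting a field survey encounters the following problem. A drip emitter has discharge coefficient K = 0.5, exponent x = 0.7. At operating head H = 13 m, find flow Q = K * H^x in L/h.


Q = K * H^x
  = 0.5 * 13^0.7
  = 0.5 * 6.0223
  = 3.01 L/h


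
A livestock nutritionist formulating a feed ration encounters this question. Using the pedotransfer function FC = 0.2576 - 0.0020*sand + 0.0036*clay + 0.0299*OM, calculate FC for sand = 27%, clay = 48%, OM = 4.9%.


FC = 0.2576 - 0.0020*27 + 0.0036*48 + 0.0299*4.9
   = 0.2576 - 0.0540 + 0.1728 + 0.1465
   = 0.5229


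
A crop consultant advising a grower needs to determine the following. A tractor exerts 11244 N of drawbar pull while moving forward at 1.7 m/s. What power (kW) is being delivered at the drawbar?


P = F * v / 1000
  = 11244 * 1.7 / 1000
  = 19114.80 / 1000
  = 19.11 kW


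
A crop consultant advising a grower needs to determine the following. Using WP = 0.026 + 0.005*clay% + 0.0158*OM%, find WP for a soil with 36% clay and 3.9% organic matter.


WP = 0.026 + 0.005*36 + 0.0158*3.9
   = 0.026 + 0.1800 + 0.0616
   = 0.2676


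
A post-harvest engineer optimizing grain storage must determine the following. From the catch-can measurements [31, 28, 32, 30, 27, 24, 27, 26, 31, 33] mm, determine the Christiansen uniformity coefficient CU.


xbar = 289 / 10 = 28.900
sum|xi - xbar| = 25
CU = 100 * (1 - 25 / (10 * 28.900))
   = 100 * (1 - 0.0865)
   = 91.35%


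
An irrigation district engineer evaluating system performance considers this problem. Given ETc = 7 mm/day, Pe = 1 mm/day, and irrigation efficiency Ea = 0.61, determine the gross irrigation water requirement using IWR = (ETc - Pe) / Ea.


IWR = (ETc - Pe) / Ea
    = (7 - 1) / 0.61
    = 6 / 0.61
    = 9.84 mm/day


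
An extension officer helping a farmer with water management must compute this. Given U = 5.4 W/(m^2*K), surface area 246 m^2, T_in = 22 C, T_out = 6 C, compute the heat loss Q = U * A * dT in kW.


dT = 22 - (6) = 16 K
Q = U * A * dT
  = 5.4 * 246 * 16
  = 21254.40 W = 21.25 kW


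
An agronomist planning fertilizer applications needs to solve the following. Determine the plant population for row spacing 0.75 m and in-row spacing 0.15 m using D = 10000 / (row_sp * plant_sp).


D = 10000 / (row_sp * plant_sp)
  = 10000 / (0.75 * 0.15)
  = 10000 / 0.1125
  = 88888.89 plants/ha


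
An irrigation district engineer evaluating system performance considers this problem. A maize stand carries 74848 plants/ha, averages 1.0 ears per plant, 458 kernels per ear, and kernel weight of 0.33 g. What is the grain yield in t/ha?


Y = density * ears * kernels * kw
  = 74848 * 1.0 * 458 * 0.33 g/ha
  = 11312526.72 g/ha
  = 11312.53 kg/ha = 11.31 t/ha


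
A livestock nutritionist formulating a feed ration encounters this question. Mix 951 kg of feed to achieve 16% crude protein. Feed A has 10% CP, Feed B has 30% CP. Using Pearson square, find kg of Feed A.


parts_A = CP_b - target = 30 - 16 = 14
parts_B = target - CP_a = 16 - 10 = 6
total_parts = 14 + 6 = 20
Feed A = 951 * 14 / 20 = 665.70 kg
Feed B = 951 * 6 / 20 = 285.30 kg

665.70 kg


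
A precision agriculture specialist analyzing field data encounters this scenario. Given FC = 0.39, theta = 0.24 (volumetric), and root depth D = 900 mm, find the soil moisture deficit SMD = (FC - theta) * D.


SMD = (FC - theta) * D
    = (0.39 - 0.24) * 900
    = 0.150 * 900
    = 135 mm


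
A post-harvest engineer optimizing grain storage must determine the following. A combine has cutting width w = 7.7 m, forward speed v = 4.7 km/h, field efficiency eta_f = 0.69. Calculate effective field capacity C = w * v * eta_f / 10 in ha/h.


C = w * v * eta_f / 10
  = 7.7 * 4.7 * 0.69 / 10
  = 24.97 / 10
  = 2.50 ha/h


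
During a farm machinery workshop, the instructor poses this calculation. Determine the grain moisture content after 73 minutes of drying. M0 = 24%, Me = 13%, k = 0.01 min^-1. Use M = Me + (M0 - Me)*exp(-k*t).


M = Me + (M0 - Me) * e^(-k*t)
  = 13 + (24 - 13) * e^(-0.01*73)
  = 13 + 11 * e^(-0.730)
  = 13 + 11 * 0.48191
  = 13 + 5.3010
  = 18.30%


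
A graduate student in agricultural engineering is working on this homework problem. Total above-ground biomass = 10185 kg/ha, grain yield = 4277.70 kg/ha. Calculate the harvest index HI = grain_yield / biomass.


HI = grain_yield / biomass
   = 4277.70 / 10185
   = 0.42


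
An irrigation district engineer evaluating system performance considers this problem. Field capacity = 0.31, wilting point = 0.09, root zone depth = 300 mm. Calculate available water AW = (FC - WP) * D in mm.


AW = (FC - WP) * D
   = (0.31 - 0.09) * 300
   = 0.22 * 300
   = 66 mm


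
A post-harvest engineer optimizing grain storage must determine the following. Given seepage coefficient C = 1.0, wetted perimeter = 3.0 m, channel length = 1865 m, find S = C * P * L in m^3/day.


S = C * P * L
  = 1.0 * 3.0 * 1865
  = 5595 m^3/day


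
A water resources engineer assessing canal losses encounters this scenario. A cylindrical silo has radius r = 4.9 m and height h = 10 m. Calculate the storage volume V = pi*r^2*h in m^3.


V = pi * r^2 * h
  = pi * 4.9^2 * 10
  = pi * 24.01 * 10
  = 754.30 m^3


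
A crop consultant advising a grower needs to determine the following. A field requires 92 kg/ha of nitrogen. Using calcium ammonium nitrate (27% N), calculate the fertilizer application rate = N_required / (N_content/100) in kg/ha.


Rate = N_required / (N_content / 100)
     = 92 / (27 / 100)
     = 92 / 0.27
     = 340.74 kg/ha


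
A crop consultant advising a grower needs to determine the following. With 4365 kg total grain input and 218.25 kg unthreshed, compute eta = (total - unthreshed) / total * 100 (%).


eta = (total - unthreshed) / total * 100
    = (4365 - 218.25) / 4365 * 100
    = 4146.75 / 4365 * 100
    = 95%


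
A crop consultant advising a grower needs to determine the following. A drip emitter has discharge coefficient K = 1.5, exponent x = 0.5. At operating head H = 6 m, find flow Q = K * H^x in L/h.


Q = K * H^x
  = 1.5 * 6^0.5
  = 1.5 * 2.4495
  = 3.67 L/h


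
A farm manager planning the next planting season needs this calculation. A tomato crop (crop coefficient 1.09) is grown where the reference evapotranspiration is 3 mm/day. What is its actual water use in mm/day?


ETc = Kc * ET0
    = 1.09 * 3
    = 3.27 mm/day


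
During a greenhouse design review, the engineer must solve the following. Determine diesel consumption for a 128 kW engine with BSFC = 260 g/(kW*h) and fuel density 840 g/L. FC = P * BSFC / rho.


FC = P * BSFC / rho_fuel
   = 128 * 260 / 840
   = 33280 / 840
   = 39.62 L/h


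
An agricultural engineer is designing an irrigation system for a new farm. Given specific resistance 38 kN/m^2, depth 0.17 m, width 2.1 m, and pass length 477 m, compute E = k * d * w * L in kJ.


E = k * d * w * L
  = 38 * 0.17 * 2.1 * 477
  = 6470.98 kJ


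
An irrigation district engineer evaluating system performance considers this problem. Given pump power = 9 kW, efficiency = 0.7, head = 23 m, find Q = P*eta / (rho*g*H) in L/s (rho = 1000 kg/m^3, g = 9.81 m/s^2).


Q = (P * 1000 * eta) / (rho * g * H)
  = (9 * 1000 * 0.7) / (1000 * 9.81 * 23)
  = 6300 / 225630
  = 0.02792 m^3/s = 27.92 L/s


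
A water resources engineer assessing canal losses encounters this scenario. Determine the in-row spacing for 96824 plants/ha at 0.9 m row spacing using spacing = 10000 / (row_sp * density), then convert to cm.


spacing = 10000 / (row_sp * density)
        = 10000 / (0.9 * 96824)
        = 10000 / 87141.60
        = 0.11476 m = 11.48 cm


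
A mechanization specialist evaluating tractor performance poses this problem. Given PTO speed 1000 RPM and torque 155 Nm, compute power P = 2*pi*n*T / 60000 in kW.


P = 2*pi*n*T / 60000
  = 2*pi * 1000 * 155 / 60000
  = 973893.72 / 60000
  = 16.23 kW


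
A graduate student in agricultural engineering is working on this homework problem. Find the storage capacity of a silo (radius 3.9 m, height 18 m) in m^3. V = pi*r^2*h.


V = pi * r^2 * h
  = pi * 3.9^2 * 18
  = pi * 15.21 * 18
  = 860.11 m^3


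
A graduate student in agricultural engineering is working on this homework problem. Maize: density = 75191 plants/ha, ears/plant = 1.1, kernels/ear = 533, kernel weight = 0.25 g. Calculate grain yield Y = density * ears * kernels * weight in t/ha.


Y = density * ears * kernels * kw
  = 75191 * 1.1 * 533 * 0.25 g/ha
  = 11021120.83 g/ha
  = 11021.12 kg/ha = 11.02 t/ha


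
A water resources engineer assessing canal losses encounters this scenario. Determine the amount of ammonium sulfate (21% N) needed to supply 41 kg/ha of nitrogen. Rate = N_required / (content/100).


Rate = N_required / (N_content / 100)
     = 41 / (21 / 100)
     = 41 / 0.21
     = 195.24 kg/ha


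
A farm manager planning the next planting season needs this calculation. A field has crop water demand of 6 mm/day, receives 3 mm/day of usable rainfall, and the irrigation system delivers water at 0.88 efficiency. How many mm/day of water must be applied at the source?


IWR = (ETc - Pe) / Ea
    = (6 - 3) / 0.88
    = 3 / 0.88
    = 3.41 mm/day


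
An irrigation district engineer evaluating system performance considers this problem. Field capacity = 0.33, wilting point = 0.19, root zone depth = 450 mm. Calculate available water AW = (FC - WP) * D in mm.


AW = (FC - WP) * D
   = (0.33 - 0.19) * 450
   = 0.14 * 450
   = 63 mm


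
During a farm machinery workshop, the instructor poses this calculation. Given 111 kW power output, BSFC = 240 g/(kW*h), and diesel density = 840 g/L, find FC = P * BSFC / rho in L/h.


FC = P * BSFC / rho_fuel
   = 111 * 240 / 840
   = 26640 / 840
   = 31.71 L/h


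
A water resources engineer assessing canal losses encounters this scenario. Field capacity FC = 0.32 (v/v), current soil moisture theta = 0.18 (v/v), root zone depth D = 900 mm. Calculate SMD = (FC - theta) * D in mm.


SMD = (FC - theta) * D
    = (0.32 - 0.18) * 900
    = 0.140 * 900
    = 126 mm


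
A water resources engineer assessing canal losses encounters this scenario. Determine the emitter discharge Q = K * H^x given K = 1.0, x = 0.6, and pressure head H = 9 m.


Q = K * H^x
  = 1.0 * 9^0.6
  = 1.0 * 3.7372
  = 3.74 L/h


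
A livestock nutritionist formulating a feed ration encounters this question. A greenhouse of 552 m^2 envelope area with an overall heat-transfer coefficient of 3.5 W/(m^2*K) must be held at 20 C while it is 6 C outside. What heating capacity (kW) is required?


dT = 20 - (6) = 14 K
Q = U * A * dT
  = 3.5 * 552 * 14
  = 27048 W = 27.05 kW


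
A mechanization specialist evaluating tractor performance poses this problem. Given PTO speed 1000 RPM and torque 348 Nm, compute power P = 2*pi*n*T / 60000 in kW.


P = 2*pi*n*T / 60000
  = 2*pi * 1000 * 348 / 60000
  = 2186548.49 / 60000
  = 36.44 kW


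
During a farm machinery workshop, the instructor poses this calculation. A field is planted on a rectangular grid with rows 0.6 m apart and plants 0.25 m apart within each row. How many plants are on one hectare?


D = 10000 / (row_sp * plant_sp)
  = 10000 / (0.6 * 0.25)
  = 10000 / 0.1500
  = 66666.67 plants/ha


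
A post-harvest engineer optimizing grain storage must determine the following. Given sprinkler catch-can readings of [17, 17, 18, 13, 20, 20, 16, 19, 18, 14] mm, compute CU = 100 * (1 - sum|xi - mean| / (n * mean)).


xbar = 172 / 10 = 17.200
sum|xi - xbar| = 18
CU = 100 * (1 - 18 / (10 * 17.200))
   = 100 * (1 - 0.1047)
   = 89.53%


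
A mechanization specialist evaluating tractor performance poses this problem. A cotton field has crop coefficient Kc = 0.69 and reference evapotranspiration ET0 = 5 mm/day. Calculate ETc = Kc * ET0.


ETc = Kc * ET0
    = 0.69 * 5
    = 3.45 mm/day


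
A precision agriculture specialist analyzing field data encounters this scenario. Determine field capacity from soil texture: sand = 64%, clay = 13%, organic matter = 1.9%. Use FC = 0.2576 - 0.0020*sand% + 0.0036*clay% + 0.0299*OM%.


FC = 0.2576 - 0.0020*64 + 0.0036*13 + 0.0299*1.9
   = 0.2576 - 0.1280 + 0.0468 + 0.0568
   = 0.2332


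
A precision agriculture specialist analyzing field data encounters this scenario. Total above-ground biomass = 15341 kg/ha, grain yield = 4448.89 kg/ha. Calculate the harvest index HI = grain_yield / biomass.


HI = grain_yield / biomass
   = 4448.89 / 15341
   = 0.29


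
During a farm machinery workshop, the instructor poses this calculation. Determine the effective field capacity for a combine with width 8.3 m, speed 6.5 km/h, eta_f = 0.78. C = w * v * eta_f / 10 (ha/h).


C = w * v * eta_f / 10
  = 8.3 * 6.5 * 0.78 / 10
  = 42.08 / 10
  = 4.21 ha/h


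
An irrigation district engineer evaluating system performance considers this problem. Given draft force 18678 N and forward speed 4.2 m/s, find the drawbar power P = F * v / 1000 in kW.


P = F * v / 1000
  = 18678 * 4.2 / 1000
  = 78447.60 / 1000
  = 78.45 kW


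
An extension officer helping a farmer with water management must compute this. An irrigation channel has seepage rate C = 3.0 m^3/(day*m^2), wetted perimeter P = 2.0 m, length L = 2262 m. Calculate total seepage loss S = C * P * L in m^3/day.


S = C * P * L
  = 3.0 * 2.0 * 2262
  = 13572 m^3/day


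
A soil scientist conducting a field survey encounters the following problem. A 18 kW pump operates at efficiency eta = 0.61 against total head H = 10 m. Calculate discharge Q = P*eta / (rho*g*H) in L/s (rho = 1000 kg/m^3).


Q = (P * 1000 * eta) / (rho * g * H)
  = (18 * 1000 * 0.61) / (1000 * 9.81 * 10)
  = 10980 / 98100
  = 0.11193 m^3/s = 111.93 L/s


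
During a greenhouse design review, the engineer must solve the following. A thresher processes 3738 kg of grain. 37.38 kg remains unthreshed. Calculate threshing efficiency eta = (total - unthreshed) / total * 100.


eta = (total - unthreshed) / total * 100
    = (3738 - 37.38) / 3738 * 100
    = 3700.62 / 3738 * 100
    = 99%


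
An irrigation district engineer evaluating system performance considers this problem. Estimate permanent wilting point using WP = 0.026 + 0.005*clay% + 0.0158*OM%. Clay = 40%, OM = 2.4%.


WP = 0.026 + 0.005*40 + 0.0158*2.4
   = 0.026 + 0.2000 + 0.0379
   = 0.2639


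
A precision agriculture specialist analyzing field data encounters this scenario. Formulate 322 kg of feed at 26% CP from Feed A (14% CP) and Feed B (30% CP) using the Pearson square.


parts_A = CP_b - target = 30 - 26 = 4
parts_B = target - CP_a = 26 - 14 = 12
total_parts = 4 + 12 = 16
Feed A = 322 * 4 / 16 = 80.50 kg
Feed B = 322 * 12 / 16 = 241.50 kg

80.50 kg


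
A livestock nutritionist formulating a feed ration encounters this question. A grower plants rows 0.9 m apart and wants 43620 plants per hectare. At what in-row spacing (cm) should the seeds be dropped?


spacing = 10000 / (row_sp * density)
        = 10000 / (0.9 * 43620)
        = 10000 / 39258
        = 0.25473 m = 25.47 cm


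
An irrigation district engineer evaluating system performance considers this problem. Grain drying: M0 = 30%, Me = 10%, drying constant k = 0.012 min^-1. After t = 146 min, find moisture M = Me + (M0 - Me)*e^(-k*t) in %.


M = Me + (M0 - Me) * e^(-k*t)
  = 10 + (30 - 10) * e^(-0.012*146)
  = 10 + 20 * e^(-1.752)
  = 10 + 20 * 0.17343
  = 10 + 3.4685
  = 13.47%


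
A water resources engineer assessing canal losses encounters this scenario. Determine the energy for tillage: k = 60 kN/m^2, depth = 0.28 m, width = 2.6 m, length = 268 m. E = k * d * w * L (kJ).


E = k * d * w * L
  = 60 * 0.28 * 2.6 * 268
  = 11706.24 kJ


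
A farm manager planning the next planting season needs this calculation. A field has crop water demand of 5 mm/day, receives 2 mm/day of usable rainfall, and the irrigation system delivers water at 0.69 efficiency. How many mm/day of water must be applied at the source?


IWR = (ETc - Pe) / Ea
    = (5 - 2) / 0.69
    = 3 / 0.69
    = 4.35 mm/day


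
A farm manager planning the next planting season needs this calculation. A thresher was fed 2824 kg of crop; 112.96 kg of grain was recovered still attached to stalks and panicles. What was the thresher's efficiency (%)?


eta = (total - unthreshed) / total * 100
    = (2824 - 112.96) / 2824 * 100
    = 2711.04 / 2824 * 100
    = 96%


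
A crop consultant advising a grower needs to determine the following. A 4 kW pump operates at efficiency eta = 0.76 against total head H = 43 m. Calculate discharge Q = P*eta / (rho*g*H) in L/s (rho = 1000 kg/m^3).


Q = (P * 1000 * eta) / (rho * g * H)
  = (4 * 1000 * 0.76) / (1000 * 9.81 * 43)
  = 3040 / 421830
  = 0.00721 m^3/s = 7.21 L/s


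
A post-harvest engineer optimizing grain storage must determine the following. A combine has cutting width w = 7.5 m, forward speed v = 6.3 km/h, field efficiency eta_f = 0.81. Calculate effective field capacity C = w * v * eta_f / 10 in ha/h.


C = w * v * eta_f / 10
  = 7.5 * 6.3 * 0.81 / 10
  = 38.27 / 10
  = 3.83 ha/h


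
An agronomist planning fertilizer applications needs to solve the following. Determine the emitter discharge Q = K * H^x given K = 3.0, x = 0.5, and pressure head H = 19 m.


Q = K * H^x
  = 3.0 * 19^0.5
  = 3.0 * 4.3589
  = 13.08 L/h


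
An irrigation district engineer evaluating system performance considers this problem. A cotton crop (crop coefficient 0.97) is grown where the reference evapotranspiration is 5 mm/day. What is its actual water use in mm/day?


ETc = Kc * ET0
    = 0.97 * 5
    = 4.85 mm/day


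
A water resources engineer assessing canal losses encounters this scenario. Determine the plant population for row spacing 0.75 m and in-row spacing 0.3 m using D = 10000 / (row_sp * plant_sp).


D = 10000 / (row_sp * plant_sp)
  = 10000 / (0.75 * 0.3)
  = 10000 / 0.2250
  = 44444.44 plants/ha


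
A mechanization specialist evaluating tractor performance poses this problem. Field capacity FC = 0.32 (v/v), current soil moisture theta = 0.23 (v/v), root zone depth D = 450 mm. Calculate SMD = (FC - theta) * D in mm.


SMD = (FC - theta) * D
    = (0.32 - 0.23) * 450
    = 0.090 * 450
    = 40.50 mm


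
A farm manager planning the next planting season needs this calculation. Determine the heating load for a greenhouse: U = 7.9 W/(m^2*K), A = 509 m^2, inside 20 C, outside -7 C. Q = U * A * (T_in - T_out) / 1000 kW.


dT = 20 - (-7) = 27 K
Q = U * A * dT
  = 7.9 * 509 * 27
  = 108569.70 W = 108.57 kW


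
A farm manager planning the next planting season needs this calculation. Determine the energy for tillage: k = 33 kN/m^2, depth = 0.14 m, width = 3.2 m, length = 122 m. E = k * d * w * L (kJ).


E = k * d * w * L
  = 33 * 0.14 * 3.2 * 122
  = 1803.65 kJ


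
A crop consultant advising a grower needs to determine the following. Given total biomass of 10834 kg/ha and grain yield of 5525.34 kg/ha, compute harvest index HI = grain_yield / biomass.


HI = grain_yield / biomass
   = 5525.34 / 10834
   = 0.51


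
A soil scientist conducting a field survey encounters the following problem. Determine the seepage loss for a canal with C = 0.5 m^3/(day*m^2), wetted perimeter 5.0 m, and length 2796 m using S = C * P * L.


S = C * P * L
  = 0.5 * 5.0 * 2796
  = 6990 m^3/day


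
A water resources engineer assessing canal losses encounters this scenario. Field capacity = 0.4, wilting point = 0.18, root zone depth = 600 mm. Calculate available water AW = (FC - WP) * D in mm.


AW = (FC - WP) * D
   = (0.4 - 0.18) * 600
   = 0.22 * 600
   = 132 mm


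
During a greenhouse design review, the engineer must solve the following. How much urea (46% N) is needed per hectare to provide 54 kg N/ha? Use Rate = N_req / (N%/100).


Rate = N_required / (N_content / 100)
     = 54 / (46 / 100)
     = 54 / 0.46
     = 117.39 kg/ha


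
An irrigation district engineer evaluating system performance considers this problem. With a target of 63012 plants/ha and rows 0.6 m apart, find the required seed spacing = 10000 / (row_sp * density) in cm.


spacing = 10000 / (row_sp * density)
        = 10000 / (0.6 * 63012)
        = 10000 / 37807.20
        = 0.26450 m = 26.45 cm


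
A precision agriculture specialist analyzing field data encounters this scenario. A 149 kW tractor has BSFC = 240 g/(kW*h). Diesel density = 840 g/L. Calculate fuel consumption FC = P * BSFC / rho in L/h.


FC = P * BSFC / rho_fuel
   = 149 * 240 / 840
   = 35760 / 840
   = 42.57 L/h


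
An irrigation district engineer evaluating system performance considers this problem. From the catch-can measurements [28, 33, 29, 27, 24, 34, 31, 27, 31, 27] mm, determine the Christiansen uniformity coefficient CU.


xbar = 291 / 10 = 29.100
sum|xi - xbar| = 25.200
CU = 100 * (1 - 25.200 / (10 * 29.100))
   = 100 * (1 - 0.0866)
   = 91.34%


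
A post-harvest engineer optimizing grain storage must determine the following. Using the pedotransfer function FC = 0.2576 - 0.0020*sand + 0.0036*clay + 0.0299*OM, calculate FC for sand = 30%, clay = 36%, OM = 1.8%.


FC = 0.2576 - 0.0020*30 + 0.0036*36 + 0.0299*1.8
   = 0.2576 - 0.0600 + 0.1296 + 0.0538
   = 0.3810


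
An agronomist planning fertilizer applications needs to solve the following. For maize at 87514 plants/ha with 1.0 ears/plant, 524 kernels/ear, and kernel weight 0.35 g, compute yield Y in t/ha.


Y = density * ears * kernels * kw
  = 87514 * 1.0 * 524 * 0.35 g/ha
  = 16050067.60 g/ha
  = 16050.07 kg/ha = 16.05 t/ha


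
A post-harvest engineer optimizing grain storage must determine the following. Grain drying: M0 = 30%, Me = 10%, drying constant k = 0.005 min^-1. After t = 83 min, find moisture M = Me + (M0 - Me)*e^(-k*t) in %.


M = Me + (M0 - Me) * e^(-k*t)
  = 10 + (30 - 10) * e^(-0.005*83)
  = 10 + 20 * e^(-0.415)
  = 10 + 20 * 0.66034
  = 10 + 13.2068
  = 23.21%


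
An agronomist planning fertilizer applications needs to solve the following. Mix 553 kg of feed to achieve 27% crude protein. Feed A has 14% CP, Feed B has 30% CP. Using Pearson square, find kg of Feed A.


parts_A = CP_b - target = 30 - 27 = 3
parts_B = target - CP_a = 27 - 14 = 13
total_parts = 3 + 13 = 16
Feed A = 553 * 3 / 16 = 103.69 kg
Feed B = 553 * 13 / 16 = 449.31 kg

103.69 kg


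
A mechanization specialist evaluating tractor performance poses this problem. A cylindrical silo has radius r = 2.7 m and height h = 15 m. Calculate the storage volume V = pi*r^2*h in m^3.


V = pi * r^2 * h
  = pi * 2.7^2 * 15
  = pi * 7.29 * 15
  = 343.53 m^3


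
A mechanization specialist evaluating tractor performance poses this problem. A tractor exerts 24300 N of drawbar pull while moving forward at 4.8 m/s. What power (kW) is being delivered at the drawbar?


P = F * v / 1000
  = 24300 * 4.8 / 1000
  = 116640 / 1000
  = 116.64 kW


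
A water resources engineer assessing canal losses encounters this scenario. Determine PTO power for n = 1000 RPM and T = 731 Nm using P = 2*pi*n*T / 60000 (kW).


P = 2*pi*n*T / 60000
  = 2*pi * 1000 * 731 / 60000
  = 4593008.46 / 60000
  = 76.55 kW


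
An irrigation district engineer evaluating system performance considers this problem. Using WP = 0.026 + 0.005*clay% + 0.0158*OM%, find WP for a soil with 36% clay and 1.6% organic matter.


WP = 0.026 + 0.005*36 + 0.0158*1.6
   = 0.026 + 0.1800 + 0.0253
   = 0.2313


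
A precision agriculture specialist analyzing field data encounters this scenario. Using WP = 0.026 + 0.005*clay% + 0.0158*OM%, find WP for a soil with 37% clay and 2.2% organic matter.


WP = 0.026 + 0.005*37 + 0.0158*2.2
   = 0.026 + 0.1850 + 0.0348
   = 0.2458


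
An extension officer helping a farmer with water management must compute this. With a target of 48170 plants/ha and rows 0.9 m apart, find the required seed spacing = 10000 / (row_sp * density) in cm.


spacing = 10000 / (row_sp * density)
        = 10000 / (0.9 * 48170)
        = 10000 / 43353
        = 0.23066 m = 23.07 cm


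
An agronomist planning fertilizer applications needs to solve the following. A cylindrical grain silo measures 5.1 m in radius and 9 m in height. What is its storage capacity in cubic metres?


V = pi * r^2 * h
  = pi * 5.1^2 * 9
  = pi * 26.01 * 9
  = 735.42 m^3


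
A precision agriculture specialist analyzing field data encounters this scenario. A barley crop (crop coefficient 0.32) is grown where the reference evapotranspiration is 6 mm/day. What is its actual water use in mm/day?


ETc = Kc * ET0
    = 0.32 * 6
    = 1.92 mm/day


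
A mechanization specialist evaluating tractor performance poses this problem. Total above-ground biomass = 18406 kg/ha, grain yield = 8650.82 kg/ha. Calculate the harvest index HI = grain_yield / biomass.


HI = grain_yield / biomass
   = 8650.82 / 18406
   = 0.47


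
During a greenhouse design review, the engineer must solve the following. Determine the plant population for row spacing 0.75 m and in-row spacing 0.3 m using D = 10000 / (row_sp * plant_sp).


D = 10000 / (row_sp * plant_sp)
  = 10000 / (0.75 * 0.3)
  = 10000 / 0.2250
  = 44444.44 plants/ha


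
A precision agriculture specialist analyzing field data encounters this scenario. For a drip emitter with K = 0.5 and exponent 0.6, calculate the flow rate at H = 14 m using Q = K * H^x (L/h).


Q = K * H^x
  = 0.5 * 14^0.6
  = 0.5 * 4.8717
  = 2.44 L/h


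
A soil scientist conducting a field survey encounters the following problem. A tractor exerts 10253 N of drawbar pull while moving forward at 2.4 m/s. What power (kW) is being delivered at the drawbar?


P = F * v / 1000
  = 10253 * 2.4 / 1000
  = 24607.20 / 1000
  = 24.61 kW


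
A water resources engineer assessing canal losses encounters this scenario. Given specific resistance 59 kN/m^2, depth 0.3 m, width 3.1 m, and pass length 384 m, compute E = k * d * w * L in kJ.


E = k * d * w * L
  = 59 * 0.3 * 3.1 * 384
  = 21070.08 kJ


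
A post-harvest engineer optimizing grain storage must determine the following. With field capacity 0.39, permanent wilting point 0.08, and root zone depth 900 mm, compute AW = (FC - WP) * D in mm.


AW = (FC - WP) * D
   = (0.39 - 0.08) * 900
   = 0.31 * 900
   = 279 mm


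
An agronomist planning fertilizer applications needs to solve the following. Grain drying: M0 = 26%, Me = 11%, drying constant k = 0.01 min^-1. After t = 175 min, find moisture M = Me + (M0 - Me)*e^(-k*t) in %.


M = Me + (M0 - Me) * e^(-k*t)
  = 11 + (26 - 11) * e^(-0.01*175)
  = 11 + 15 * e^(-1.750)
  = 11 + 15 * 0.17377
  = 11 + 2.6066
  = 13.61%


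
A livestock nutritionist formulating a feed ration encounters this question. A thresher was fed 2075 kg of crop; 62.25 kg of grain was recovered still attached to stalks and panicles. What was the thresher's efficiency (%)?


eta = (total - unthreshed) / total * 100
    = (2075 - 62.25) / 2075 * 100
    = 2012.75 / 2075 * 100
    = 97%


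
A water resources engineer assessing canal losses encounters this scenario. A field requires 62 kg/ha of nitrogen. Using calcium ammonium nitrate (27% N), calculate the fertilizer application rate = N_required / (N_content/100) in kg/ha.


Rate = N_required / (N_content / 100)
     = 62 / (27 / 100)
     = 62 / 0.27
     = 229.63 kg/ha


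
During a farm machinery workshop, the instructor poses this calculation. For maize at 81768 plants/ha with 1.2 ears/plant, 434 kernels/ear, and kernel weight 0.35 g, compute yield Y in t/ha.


Y = density * ears * kernels * kw
  = 81768 * 1.2 * 434 * 0.35 g/ha
  = 14904671.04 g/ha
  = 14904.67 kg/ha = 14.90 t/ha


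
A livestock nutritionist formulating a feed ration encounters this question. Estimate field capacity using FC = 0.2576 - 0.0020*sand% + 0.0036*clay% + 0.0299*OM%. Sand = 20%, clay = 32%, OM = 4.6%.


FC = 0.2576 - 0.0020*20 + 0.0036*32 + 0.0299*4.6
   = 0.2576 - 0.0400 + 0.1152 + 0.1375
   = 0.4703
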